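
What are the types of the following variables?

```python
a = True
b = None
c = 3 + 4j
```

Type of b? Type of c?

b is NoneType; c is complex

NoneType, complex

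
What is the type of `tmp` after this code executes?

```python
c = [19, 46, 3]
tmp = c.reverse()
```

list.reverse() returns None

NoneType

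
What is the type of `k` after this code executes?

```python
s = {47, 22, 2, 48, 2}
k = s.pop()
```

Popping from a set of ints returns int

int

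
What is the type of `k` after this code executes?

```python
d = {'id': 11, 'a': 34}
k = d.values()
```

.values() returns a dict_values view object

dict_values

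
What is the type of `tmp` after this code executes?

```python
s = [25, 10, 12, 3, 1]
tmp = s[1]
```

Indexing a list of ints returns int (s[1] = 10)

int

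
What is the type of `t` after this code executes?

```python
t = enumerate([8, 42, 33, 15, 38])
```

enumerate() returns an enumerate iterator object

enumerate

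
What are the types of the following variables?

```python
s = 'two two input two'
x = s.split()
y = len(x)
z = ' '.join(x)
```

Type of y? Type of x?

len() returns int; str.split() returns list

int, list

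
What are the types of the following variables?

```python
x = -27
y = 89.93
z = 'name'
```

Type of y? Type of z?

y is float; z is str

float, str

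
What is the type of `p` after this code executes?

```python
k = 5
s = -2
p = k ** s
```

int ** negative int returns float

float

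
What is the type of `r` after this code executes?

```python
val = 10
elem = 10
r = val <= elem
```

Comparison operators return bool

bool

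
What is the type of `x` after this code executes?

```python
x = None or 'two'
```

'or' with None returns the other value ('two', str)

str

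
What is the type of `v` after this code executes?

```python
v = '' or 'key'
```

'or' returns first truthy value ('key', which is str)

str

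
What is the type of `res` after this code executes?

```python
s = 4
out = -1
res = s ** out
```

int ** negative int returns float

float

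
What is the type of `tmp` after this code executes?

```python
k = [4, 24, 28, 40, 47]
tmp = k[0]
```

Indexing a list of ints returns int (k[0] = 4)

int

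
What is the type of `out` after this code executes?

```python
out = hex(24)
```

hex() returns str representation

str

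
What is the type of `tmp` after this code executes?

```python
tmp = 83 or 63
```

'or' returns the first truthy value (83, which is int)

int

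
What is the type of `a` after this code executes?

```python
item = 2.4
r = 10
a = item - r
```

float - int returns float (2.4 - 10 = -7.6)

float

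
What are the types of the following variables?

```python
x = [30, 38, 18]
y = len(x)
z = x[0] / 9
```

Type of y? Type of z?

len() returns int; int / int returns float

int, float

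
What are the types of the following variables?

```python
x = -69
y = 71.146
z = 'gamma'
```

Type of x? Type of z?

x is int; z is str

int, str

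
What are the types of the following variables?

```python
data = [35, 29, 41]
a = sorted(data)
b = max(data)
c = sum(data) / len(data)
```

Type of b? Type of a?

max of ints returns int; sorted() returns list

int, list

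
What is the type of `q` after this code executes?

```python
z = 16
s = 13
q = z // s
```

int // int returns int (16 // 13 = 1)

int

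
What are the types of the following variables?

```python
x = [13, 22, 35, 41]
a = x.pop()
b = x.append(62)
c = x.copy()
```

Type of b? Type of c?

list.append() returns None; list.copy() returns list

NoneType, list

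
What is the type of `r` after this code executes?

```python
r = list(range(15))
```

list(range(...)) returns list

list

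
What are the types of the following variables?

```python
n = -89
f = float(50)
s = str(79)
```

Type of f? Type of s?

f is float; s is str

float, str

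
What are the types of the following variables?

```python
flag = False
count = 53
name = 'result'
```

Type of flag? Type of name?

flag is bool; name is str

bool, str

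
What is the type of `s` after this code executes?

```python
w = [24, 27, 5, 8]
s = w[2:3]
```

Slicing a list always returns a list

list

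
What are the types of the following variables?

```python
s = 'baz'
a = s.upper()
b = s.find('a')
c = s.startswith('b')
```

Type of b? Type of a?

str.find() returns int; str.upper() returns str

int, str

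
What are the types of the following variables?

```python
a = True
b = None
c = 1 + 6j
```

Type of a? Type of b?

a is bool; b is NoneType

bool, NoneType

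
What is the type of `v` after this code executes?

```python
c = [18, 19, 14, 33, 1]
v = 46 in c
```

'in' operator returns bool

bool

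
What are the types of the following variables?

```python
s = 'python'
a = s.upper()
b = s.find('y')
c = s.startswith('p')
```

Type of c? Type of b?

str.startswith() returns bool; str.find() returns int

bool, int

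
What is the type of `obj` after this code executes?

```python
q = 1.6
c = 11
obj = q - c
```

float - int returns float (1.6 - 11 = -9.4)

float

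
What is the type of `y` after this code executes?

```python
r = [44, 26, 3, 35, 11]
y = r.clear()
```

list.clear() returns None

NoneType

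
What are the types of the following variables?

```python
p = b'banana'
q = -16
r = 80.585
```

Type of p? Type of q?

p is bytes; q is int

bytes, int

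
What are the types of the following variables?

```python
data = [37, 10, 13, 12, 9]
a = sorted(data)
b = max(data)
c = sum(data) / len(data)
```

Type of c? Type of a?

int / int returns float; sorted() returns list

float, list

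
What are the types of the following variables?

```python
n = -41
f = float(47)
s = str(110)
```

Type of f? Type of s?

f is float; s is str

float, str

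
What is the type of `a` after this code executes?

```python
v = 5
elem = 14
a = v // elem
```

int // int returns int (5 // 14 = 0)

int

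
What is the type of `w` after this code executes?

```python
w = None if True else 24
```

Ternary: condition is True, if branch (None) taken → NoneType

NoneType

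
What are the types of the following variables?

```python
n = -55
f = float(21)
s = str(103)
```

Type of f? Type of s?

f is float; s is str

float, str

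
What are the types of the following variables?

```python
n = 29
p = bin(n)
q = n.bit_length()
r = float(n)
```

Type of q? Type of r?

int.bit_length() returns int; float() returns float

int, float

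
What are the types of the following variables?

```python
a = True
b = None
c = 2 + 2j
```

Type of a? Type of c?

a is bool; c is complex

bool, complex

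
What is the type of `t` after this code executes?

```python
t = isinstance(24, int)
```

isinstance() returns bool

bool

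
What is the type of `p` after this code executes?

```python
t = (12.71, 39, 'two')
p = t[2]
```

Index 2 of tuple is 'two' which is str

str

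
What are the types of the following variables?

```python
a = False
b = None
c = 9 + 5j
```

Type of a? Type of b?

a is bool; b is NoneType

bool, NoneType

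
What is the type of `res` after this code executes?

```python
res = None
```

None has type NoneType

NoneType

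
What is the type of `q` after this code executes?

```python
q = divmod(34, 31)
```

divmod() returns a tuple (quotient, remainder)

tuple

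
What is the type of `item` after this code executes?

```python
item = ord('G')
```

ord() returns int (Unicode code point)

int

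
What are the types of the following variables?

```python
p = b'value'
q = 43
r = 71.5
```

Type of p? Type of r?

p is bytes; r is float

bytes, float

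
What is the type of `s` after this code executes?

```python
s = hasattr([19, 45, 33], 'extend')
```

hasattr() returns bool

bool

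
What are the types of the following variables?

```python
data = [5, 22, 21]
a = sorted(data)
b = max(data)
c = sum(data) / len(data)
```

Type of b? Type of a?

max of ints returns int; sorted() returns list

int, list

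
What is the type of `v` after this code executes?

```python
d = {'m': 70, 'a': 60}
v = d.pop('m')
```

dict.pop() returns the value (int)

int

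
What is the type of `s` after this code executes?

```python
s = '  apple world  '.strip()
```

str.strip() returns str

str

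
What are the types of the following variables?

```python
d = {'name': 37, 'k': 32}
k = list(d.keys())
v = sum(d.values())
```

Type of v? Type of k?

sum of int values returns int; list(...) returns list

int, list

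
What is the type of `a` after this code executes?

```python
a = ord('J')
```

ord() returns int (Unicode code point)

int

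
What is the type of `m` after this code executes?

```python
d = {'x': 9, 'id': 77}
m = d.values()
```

.values() returns a dict_values view object

dict_values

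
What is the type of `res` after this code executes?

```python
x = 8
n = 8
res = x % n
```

int % int returns int (8 % 8 = 0)

int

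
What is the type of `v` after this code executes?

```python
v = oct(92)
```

oct() returns str representation

str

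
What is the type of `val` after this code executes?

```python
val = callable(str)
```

callable() returns bool

bool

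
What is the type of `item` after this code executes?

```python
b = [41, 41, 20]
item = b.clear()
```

list.clear() returns None

NoneType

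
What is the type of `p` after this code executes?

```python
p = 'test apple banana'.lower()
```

str.lower() returns str

str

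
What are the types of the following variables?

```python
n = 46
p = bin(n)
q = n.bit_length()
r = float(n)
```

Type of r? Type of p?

float() returns float; bin() returns str

float, str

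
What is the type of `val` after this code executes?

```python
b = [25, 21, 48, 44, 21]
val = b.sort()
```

list.sort() returns None (sorts in place)

NoneType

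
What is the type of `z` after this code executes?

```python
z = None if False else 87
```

Ternary: condition is False, else branch (87) taken → int

int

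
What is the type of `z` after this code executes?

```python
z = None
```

None has type NoneType

NoneType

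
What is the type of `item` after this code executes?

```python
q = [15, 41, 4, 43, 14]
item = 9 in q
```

'in' operator returns bool

bool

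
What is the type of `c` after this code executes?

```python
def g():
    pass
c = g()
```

A function with no return statement returns None

NoneType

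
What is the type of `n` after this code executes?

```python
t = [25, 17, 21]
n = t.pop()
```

list.pop() returns the popped element (int here)

int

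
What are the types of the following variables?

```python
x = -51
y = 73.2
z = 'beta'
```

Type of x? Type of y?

x is int; y is float

int, float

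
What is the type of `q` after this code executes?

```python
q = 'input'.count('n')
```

str.count() returns int

int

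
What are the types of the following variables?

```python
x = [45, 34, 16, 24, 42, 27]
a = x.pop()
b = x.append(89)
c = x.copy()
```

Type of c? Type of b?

list.copy() returns list; list.append() returns None

list, NoneType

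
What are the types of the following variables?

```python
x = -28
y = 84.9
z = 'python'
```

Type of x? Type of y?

x is int; y is float

int, float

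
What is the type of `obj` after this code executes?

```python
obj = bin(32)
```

bin() returns str representation

str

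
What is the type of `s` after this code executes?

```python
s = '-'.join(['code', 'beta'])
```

str.join() returns str

str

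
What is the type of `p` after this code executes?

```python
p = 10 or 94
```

'or' returns the first truthy value (10, which is int)

int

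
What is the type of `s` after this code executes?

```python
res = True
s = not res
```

'not' always returns bool

bool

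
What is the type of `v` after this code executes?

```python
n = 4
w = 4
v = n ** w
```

int ** positive int returns int (4 ** 4 = 256)

int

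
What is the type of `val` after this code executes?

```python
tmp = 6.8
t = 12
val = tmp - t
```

float - int returns float (6.8 - 12 = -5.2)

float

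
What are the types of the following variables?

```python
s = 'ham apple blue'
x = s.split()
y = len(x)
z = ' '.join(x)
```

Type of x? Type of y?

str.split() returns list; len() returns int

list, int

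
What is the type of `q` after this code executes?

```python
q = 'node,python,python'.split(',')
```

str.split() returns list

list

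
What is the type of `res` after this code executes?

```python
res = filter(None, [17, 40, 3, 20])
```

filter() returns a filter iterator object

filter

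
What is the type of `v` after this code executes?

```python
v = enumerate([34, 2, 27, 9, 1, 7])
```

enumerate() returns an enumerate iterator object

enumerate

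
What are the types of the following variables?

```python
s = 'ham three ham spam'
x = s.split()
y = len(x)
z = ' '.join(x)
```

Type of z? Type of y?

str.join() returns str; len() returns int

str, int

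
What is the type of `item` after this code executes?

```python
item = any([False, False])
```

any() returns bool

bool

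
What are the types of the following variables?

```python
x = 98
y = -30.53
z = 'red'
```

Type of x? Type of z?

x is int; z is str

int, str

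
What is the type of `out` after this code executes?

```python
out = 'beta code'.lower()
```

str.lower() returns str

str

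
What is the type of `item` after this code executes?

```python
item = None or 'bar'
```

'or' with None returns the other value ('bar', str)

str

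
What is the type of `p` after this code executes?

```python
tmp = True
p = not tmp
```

'not' always returns bool

bool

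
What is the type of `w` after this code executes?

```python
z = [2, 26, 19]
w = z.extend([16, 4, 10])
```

list.extend() returns None

NoneType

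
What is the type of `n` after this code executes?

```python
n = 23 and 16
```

'and' returns the last value when all truthy (16, which is int)

int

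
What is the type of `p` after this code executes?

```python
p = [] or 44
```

'or' returns first truthy value (44, which is int)

int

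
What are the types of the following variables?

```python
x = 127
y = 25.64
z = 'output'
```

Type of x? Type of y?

x is int; y is float

int, float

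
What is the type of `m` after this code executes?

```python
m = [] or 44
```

'or' returns first truthy value (44, which is int)

int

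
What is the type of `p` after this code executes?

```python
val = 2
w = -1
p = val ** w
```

int ** negative int returns float

float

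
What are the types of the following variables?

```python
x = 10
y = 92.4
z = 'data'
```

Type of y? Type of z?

y is float; z is str

float, str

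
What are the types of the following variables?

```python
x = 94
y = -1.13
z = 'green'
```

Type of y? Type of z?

y is float; z is str

float, str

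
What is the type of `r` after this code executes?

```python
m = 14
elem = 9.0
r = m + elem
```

int + float returns float (14 + 9.0 = 23.0)

float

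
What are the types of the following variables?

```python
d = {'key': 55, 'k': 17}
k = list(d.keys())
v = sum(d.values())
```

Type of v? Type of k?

sum of int values returns int; list(...) returns list

int, list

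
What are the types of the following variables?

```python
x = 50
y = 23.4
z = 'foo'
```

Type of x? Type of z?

x is int; z is str

int, str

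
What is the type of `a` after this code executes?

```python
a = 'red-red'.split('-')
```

str.split() returns list

list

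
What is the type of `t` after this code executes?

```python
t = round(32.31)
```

round() with no ndigits arg returns int

int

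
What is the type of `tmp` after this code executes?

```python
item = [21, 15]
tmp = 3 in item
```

'in' operator returns bool

bool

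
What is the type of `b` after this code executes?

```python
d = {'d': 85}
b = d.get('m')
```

dict.get() returns None when key 'm' is not found and no default given

NoneType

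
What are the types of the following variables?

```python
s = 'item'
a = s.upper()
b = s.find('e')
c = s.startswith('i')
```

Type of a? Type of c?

str.upper() returns str; str.startswith() returns bool

str, bool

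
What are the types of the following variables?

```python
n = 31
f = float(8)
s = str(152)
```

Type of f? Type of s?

f is float; s is str

float, str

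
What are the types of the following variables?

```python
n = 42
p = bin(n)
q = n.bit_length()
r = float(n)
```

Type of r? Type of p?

float() returns float; bin() returns str

float, str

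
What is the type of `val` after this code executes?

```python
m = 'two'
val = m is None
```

'is' comparison returns bool

bool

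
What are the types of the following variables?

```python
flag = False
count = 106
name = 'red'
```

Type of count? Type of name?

count is int; name is str

int, str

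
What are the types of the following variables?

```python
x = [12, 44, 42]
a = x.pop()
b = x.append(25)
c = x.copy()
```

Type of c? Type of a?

list.copy() returns list; list.pop() returns the element (int)

list, int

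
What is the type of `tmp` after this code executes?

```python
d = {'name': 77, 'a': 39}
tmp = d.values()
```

.values() returns a dict_values view object

dict_values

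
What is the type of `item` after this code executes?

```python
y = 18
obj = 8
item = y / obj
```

int / int always returns float in Python 3 (18 / 8 = 2.25)

float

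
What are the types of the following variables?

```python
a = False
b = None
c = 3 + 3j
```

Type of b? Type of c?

b is NoneType; c is complex

NoneType, complex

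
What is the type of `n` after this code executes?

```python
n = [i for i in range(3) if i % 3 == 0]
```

A list comprehension [...] produces a list

list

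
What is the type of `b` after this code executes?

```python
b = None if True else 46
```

Ternary: condition is True, if branch (None) taken → NoneType

NoneType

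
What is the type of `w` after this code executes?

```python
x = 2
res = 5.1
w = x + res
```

int + float returns float (2 + 5.1 = 7.1)

float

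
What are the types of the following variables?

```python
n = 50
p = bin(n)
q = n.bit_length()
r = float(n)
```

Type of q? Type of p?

int.bit_length() returns int; bin() returns str

int, str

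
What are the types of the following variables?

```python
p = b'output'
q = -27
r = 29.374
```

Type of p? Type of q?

p is bytes; q is int

bytes, int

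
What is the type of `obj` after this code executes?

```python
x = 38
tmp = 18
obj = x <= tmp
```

Comparison operators return bool

bool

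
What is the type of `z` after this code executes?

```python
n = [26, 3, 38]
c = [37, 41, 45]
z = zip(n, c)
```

zip() returns a zip iterator object

zip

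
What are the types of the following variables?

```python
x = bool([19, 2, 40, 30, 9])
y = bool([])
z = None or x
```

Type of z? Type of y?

None or <bool> returns the bool; bool() returns bool

bool, bool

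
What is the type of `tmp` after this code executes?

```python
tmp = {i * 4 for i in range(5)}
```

A set comprehension {expr for x in iterable} produces a set

set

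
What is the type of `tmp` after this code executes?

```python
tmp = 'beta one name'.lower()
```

str.lower() returns str

str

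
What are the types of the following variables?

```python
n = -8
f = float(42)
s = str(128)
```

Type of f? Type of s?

f is float; s is str

float, str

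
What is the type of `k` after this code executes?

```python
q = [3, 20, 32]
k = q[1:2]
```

Slicing a list always returns a list

list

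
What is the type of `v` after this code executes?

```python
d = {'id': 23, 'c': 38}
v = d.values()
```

.values() returns a dict_values view object

dict_values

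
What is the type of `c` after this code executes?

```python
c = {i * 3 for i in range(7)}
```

A set comprehension {expr for x in iterable} produces a set

set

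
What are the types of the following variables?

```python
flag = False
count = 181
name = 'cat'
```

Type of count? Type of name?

count is int; name is str

int, str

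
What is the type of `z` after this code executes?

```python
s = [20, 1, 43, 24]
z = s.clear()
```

list.clear() returns None

NoneType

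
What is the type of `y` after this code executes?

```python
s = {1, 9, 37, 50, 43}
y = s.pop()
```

Popping from a set of ints returns int

int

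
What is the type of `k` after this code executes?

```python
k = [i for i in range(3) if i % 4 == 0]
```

A list comprehension [...] produces a list

list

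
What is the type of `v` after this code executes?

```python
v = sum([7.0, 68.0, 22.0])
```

sum() of floats returns float

float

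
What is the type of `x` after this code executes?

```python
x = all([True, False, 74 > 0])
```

all() returns bool

bool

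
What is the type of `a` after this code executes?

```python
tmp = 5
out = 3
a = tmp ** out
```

int ** positive int returns int (5 ** 3 = 125)

int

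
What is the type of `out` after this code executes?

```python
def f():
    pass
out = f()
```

A function with no return statement returns None

NoneType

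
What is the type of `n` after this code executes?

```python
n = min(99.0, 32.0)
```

min() of floats returns float

float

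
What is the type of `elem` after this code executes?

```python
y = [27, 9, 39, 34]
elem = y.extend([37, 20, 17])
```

list.extend() returns None

NoneType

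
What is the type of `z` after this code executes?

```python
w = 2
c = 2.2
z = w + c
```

int + float returns float (2 + 2.2 = 4.2)

float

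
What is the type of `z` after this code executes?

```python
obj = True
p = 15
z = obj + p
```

bool + int returns int (True is 1, so 1 + 15 = 16)

int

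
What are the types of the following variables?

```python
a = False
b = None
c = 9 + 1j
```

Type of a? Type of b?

a is bool; b is NoneType

bool, NoneType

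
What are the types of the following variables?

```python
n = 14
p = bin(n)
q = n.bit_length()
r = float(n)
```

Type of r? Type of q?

float() returns float; int.bit_length() returns int

float, int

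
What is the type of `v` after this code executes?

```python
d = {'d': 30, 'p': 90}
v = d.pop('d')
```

dict.pop() returns the value (int)

int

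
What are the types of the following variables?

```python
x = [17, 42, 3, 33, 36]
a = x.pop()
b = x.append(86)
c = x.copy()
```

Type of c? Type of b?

list.copy() returns list; list.append() returns None

list, NoneType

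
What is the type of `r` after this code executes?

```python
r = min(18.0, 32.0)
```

min() of floats returns float

float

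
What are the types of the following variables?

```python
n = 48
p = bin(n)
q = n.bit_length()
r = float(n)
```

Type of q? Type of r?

int.bit_length() returns int; float() returns float

int, float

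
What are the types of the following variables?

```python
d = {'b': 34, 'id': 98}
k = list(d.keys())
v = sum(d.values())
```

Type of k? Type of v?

list(...) returns list; sum of int values returns int

list, int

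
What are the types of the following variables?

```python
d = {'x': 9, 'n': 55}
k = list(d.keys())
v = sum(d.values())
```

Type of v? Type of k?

sum of int values returns int; list(...) returns list

int, list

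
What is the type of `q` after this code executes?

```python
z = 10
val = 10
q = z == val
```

Equality comparison returns bool

bool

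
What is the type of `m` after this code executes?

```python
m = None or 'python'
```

'or' with None returns the other value ('python', str)

str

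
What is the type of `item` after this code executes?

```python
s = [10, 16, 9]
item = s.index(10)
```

list.index() returns int

int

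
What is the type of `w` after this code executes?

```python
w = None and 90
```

'and' returns first falsy value (None)

NoneType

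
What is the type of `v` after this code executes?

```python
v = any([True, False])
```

any() returns bool

bool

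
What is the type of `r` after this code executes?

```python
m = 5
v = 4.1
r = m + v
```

int + float returns float (5 + 4.1 = 9.1)

float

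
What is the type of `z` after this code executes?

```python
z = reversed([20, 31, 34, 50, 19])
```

reversed() on a list returns a list_reverseiterator

list_reverseiterator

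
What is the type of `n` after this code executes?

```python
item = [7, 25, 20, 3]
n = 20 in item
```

'in' operator returns bool

bool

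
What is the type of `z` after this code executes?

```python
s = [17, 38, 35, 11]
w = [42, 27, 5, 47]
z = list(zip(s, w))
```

list(zip(...)) returns a list of tuples

list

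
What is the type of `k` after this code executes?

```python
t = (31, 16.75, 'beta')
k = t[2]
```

Index 2 of tuple is 'beta' which is str

str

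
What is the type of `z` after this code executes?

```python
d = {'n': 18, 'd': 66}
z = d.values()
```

.values() returns a dict_values view object

dict_values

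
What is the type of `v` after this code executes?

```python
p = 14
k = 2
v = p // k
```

int // int returns int (14 // 2 = 7)

int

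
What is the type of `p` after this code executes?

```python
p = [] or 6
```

'or' returns first truthy value (6, which is int)

int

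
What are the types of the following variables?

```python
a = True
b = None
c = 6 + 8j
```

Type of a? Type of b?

a is bool; b is NoneType

bool, NoneType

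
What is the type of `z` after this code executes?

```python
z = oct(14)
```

oct() returns str representation

str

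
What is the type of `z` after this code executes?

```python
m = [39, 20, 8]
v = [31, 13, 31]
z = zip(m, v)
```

zip() returns a zip iterator object

zip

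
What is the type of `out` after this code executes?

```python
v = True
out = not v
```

'not' always returns bool

bool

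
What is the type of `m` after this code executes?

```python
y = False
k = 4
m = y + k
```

bool + int returns int (False is 0, so 0 + 4 = 4)

int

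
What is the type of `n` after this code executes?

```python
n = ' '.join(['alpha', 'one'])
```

str.join() returns str

str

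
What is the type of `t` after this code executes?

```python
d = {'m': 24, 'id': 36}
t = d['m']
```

Accessing dict[str, int] with key 'm' returns int value 24

int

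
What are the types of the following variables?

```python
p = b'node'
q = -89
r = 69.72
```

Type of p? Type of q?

p is bytes; q is int

bytes, int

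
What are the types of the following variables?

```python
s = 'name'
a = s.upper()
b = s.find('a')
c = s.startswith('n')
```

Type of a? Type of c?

str.upper() returns str; str.startswith() returns bool

str, bool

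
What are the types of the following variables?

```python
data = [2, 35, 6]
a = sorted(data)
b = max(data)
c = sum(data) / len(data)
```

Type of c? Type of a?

int / int returns float; sorted() returns list

float, list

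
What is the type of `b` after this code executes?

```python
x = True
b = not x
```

'not' always returns bool

bool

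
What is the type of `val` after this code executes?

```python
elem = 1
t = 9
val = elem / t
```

int / int always returns float in Python 3 (1 / 9 = 0.111111)

float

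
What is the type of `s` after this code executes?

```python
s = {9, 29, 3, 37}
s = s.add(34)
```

set.add() returns None (mutates in place)

NoneType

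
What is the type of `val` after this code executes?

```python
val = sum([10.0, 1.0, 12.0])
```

sum() of floats returns float

float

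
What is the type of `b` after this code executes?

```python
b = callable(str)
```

callable() returns bool

bool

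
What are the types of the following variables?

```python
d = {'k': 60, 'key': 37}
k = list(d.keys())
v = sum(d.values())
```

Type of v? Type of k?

sum of int values returns int; list(...) returns list

int, list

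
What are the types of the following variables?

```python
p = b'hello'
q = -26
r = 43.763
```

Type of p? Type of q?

p is bytes; q is int

bytes, int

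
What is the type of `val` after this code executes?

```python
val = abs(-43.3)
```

abs() of float returns float

float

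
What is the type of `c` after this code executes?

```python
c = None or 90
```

'or' with None returns the other value (90, int)

int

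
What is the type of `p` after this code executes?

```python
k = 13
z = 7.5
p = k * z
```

int * float returns float (13 * 7.5 = 97.5)

float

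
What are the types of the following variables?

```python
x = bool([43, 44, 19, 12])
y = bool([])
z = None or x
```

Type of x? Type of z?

bool() returns bool; None or <bool> returns the bool

bool, bool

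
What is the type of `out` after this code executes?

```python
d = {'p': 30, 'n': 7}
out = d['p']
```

Accessing dict[str, int] with key 'p' returns int value 30

int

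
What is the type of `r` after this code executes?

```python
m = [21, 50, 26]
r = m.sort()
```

list.sort() returns None (sorts in place)

NoneType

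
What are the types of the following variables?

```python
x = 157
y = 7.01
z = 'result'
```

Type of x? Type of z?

x is int; z is str

int, str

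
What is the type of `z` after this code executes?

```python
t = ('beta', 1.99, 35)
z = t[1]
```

Index 1 of tuple is 1.99 which is float

float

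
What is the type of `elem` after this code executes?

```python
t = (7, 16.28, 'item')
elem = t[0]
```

Index 0 of tuple is 7 which is int

int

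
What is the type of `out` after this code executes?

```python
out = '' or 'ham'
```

'or' returns first truthy value ('ham', which is str)

str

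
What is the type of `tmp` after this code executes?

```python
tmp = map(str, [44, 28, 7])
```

map() returns a map iterator object

map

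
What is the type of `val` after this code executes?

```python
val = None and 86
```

'and' returns first falsy value (None)

NoneType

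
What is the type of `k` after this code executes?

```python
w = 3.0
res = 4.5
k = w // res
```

float // float returns float (floor division preserves float type)

float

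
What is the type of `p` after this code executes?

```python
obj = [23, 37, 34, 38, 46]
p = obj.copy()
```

list.copy() returns list

list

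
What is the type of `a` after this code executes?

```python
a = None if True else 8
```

Ternary: condition is True, if branch (None) taken → NoneType

NoneType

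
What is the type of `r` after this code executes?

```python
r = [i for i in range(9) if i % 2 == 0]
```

A list comprehension [...] produces a list

list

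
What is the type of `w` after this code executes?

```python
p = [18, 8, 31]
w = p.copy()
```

list.copy() returns list

list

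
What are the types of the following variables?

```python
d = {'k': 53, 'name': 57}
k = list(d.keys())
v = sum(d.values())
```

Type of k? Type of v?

list(...) returns list; sum of int values returns int

list, int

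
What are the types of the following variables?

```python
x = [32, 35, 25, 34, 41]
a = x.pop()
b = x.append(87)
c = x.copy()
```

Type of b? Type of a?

list.append() returns None; list.pop() returns the element (int)

NoneType, int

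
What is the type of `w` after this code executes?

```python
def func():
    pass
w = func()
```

A function with no return statement returns None

NoneType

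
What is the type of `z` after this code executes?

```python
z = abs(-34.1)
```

abs() of float returns float

float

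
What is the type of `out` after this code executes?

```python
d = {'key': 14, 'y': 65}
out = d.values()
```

.values() returns a dict_values view object

dict_values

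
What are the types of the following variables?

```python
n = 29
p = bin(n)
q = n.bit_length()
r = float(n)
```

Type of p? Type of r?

bin() returns str; float() returns float

str, float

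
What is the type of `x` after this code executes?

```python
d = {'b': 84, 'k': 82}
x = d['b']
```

Accessing dict[str, int] with key 'b' returns int value 84

int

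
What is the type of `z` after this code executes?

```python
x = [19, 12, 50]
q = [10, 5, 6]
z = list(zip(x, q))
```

list(zip(...)) returns a list of tuples

list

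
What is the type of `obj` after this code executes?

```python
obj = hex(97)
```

hex() returns str representation

str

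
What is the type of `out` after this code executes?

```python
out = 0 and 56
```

'and' returns the first falsy value (0, which is int)

int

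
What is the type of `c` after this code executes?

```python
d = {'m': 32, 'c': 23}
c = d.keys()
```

.keys() returns a dict_keys view object

dict_keys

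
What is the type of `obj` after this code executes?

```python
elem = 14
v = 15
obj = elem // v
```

int // int returns int (14 // 15 = 0)

int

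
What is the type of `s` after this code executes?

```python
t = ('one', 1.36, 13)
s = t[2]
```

Index 2 of tuple is 13 which is int

int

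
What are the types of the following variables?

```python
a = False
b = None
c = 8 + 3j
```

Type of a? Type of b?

a is bool; b is NoneType

bool, NoneType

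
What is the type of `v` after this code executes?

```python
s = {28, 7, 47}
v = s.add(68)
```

set.add() returns None (mutates in place)

NoneType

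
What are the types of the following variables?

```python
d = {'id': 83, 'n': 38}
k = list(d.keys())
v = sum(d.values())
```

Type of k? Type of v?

list(...) returns list; sum of int values returns int

list, int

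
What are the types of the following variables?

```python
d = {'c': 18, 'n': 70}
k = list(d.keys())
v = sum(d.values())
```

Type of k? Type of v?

list(...) returns list; sum of int values returns int

list, int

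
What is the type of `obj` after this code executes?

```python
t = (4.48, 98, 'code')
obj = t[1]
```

Index 1 of tuple is 98 which is int

int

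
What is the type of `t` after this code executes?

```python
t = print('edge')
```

print() returns None

NoneType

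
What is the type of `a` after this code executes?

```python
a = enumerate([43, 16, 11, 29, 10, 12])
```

enumerate() returns an enumerate iterator object

enumerate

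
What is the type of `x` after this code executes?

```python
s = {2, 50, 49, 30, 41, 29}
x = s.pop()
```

Popping from a set of ints returns int

int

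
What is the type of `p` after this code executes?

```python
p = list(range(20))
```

list(range(...)) returns list

list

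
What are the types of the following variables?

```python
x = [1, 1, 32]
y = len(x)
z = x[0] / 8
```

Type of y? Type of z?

len() returns int; int / int returns float

int, float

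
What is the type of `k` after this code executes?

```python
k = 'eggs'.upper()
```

str.upper() returns str

str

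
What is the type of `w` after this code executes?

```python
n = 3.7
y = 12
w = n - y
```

float - int returns float (3.7 - 12 = -8.3)

float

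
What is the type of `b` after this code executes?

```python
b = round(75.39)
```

round() with no ndigits arg returns int

int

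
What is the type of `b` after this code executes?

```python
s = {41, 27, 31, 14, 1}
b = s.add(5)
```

set.add() returns None (mutates in place)

NoneType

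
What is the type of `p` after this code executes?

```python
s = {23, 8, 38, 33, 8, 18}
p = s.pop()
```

Popping from a set of ints returns int

int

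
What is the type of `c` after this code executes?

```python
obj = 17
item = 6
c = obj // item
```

int // int returns int (17 // 6 = 2)

int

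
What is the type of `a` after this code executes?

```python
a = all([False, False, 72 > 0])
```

all() returns bool

bool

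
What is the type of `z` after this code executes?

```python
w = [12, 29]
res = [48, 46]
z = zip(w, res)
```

zip() returns a zip iterator object

zip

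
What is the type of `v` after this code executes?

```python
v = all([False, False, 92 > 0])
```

all() returns bool

bool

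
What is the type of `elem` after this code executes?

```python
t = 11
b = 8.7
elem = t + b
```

int + float returns float (11 + 8.7 = 19.7)

float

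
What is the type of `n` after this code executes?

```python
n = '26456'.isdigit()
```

str.isdigit() returns bool

bool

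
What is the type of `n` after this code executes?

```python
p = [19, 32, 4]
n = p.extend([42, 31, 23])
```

list.extend() returns None

NoneType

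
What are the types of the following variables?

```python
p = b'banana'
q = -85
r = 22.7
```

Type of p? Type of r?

p is bytes; r is float

bytes, float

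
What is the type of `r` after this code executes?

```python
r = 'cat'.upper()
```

str.upper() returns str

str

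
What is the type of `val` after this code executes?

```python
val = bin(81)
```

bin() returns str representation

str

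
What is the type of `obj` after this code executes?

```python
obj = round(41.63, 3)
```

round() with ndigits arg returns float

float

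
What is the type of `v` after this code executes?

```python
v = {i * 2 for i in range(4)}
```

A set comprehension {expr for x in iterable} produces a set

set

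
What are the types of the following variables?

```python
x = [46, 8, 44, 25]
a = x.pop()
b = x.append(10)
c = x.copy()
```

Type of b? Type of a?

list.append() returns None; list.pop() returns the element (int)

NoneType, int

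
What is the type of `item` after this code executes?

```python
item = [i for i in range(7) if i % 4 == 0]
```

A list comprehension [...] produces a list

list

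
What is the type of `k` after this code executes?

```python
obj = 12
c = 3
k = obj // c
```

int // int returns int (12 // 3 = 4)

int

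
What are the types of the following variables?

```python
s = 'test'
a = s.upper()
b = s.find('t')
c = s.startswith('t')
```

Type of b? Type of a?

str.find() returns int; str.upper() returns str

int, str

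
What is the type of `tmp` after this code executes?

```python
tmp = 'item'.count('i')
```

str.count() returns int

int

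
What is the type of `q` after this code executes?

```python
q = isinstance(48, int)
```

isinstance() returns bool

bool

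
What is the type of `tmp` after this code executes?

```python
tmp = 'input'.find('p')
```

str.find() returns int (index, or -1)

int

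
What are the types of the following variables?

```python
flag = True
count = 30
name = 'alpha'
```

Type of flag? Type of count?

flag is bool; count is int

bool, int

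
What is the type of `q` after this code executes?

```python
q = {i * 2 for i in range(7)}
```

A set comprehension {expr for x in iterable} produces a set

set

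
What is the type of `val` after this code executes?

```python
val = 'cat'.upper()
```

str.upper() returns str

str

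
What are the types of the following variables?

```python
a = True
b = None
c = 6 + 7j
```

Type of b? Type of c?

b is NoneType; c is complex

NoneType, complex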